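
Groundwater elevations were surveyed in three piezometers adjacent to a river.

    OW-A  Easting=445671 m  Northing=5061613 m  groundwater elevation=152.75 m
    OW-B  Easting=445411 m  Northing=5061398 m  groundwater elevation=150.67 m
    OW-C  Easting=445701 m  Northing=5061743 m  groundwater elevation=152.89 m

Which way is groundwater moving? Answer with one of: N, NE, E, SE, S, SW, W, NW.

Three-point gradient (reference OW-A): Δ to OW-B = (-260, -215, -2.08), Δ to OW-C = (30, 130, +0.14).
∂h/∂x = +0.008786, ∂h/∂y = -0.0009506 (det = -27350).
Flow = −∇h = (-0.008786 east, +0.0009506 north), which points west.

W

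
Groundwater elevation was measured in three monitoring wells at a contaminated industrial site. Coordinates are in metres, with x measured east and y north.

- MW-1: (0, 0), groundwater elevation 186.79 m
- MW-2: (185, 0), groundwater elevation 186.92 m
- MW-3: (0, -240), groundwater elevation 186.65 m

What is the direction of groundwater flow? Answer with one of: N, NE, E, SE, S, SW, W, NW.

∂h/∂x = (186.92 − 186.79) / (185 − 0) = +0.0007027
∂h/∂y = (186.65 − 186.79) / (-240 − 0) = +0.0005833
Flow = −∇h = (-0.0007027 east, -0.0005833 north), which points southwest.

SW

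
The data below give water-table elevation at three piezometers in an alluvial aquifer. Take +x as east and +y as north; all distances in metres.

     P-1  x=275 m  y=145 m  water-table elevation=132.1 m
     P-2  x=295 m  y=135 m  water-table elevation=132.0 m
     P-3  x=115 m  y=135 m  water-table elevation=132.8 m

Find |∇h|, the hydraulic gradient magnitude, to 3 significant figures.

Taking P-1 as reference: P-2−P-1 = (20, -10, -0.1); P-3−P-1 = (-160, -10, +0.7).
Determinant of the coordinate differences = 20·(-10) − (-160)·(-10) = -1800.
∂h/∂x = [(-0.1)·(-10) − (+0.7)·(-10)] / -1800 = -0.004444
∂h/∂y = [20·(+0.7) − (-160)·(-0.1)] / -1800 = +0.001111
|∇h| = √(-0.004444² + 0.001111²) = 0.004581

0.00458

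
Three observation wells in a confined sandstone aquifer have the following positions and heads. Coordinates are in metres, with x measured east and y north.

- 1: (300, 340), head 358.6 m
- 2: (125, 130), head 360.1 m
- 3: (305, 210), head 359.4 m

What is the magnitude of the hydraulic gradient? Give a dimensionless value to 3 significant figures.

Differences from 1: to 2 (Δx, Δy, Δh) = (-175, -210, +1.5); to 3 = (5, -130, +0.8).
Determinant of the coordinate differences = (-175)·(-130) − 5·(-210) = 23800.
∂h/∂x = [(+1.5)·(-130) − (+0.8)·(-210)] / 23800 = -0.001134
∂h/∂y = [(-175)·(+0.8) − 5·(+1.5)] / 23800 = -0.006197
|∇h| = √(-0.001134² + -0.006197²) = 0.0063

0.00630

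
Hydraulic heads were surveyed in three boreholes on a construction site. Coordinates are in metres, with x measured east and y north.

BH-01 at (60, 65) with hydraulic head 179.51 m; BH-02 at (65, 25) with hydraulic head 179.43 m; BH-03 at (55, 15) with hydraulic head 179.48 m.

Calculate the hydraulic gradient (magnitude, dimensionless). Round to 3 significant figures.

With h = a·x + b·y + c and BH-01 as origin, the differences give:
  5·a + (-40)·b = -0.08
  (-5)·a + (-50)·b = -0.03
Eliminate b (×(-50) and ×(-40), subtract): -450·a = 2.800 → a = ∂h/∂x = -0.006222
Back-substitute: b = ∂h/∂y = +0.001222.
|∇h| = √(-0.006222² + 0.001222²) = 0.006341

0.00634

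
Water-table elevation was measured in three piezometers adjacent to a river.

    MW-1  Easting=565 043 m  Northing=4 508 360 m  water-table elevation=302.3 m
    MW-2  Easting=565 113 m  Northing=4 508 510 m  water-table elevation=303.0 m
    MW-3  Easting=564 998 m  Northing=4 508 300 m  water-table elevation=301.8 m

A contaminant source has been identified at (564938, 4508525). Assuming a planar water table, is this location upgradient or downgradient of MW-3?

With h = a·x + b·y + c and MW-1 as origin, the differences give:
  70·a + 150·b = +0.7
  (-45)·a + (-60)·b = -0.5
Eliminate b (×(-60) and ×150, subtract): 2550·a = 33.00 → a = ∂h/∂x = +0.01294
Back-substitute: b = ∂h/∂y = -0.001373.
Head at (564938, 4508525) = 302.3 + (+0.01294)·(-105) + (-0.001373)·(165) = 300.71 m.
That is lower than the 301.8 m at MW-3, so the point is downgradient.

downgradient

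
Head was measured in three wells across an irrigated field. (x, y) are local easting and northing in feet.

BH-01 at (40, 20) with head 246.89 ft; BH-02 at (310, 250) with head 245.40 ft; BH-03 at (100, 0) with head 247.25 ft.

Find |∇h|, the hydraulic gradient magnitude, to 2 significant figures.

0.010

With h = a·x + b·y + c and BH-01 as origin, the differences give:
  270·a + 230·b = -1.49
  60·a + (-20)·b = +0.36
Eliminate b (×(-20) and ×230, subtract): -19200·a = -53.000 → a = ∂h/∂x = +0.002760
Back-substitute: b = ∂h/∂y = -0.009719.
|∇h| = √(0.002760² + -0.009719²) = 0.0101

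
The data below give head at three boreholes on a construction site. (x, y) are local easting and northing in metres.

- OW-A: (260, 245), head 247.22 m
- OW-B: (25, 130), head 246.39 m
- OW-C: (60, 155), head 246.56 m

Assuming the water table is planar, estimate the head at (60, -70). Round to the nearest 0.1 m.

245.2 m

Three-point gradient (reference OW-A): Δ to OW-B = (-235, -115, -0.83), Δ to OW-C = (-200, -90, -0.66).
∂h/∂x = +0.0006486, ∂h/∂y = +0.005892 (det = -1850).
h(60, -70) = 247.22 + (+0.0006486)·(-200) + (+0.005892)·(-315) = 247.22 -0.130 -1.856 = 245.234 m.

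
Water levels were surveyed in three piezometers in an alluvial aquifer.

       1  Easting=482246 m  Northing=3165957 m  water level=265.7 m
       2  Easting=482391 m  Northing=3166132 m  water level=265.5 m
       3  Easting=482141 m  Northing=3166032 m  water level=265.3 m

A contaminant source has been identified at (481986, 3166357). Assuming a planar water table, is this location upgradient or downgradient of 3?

downgradient

With h = a·x + b·y + c and 1 as origin, the differences give:
  145·a + 175·b = -0.2
  (-105)·a + 75·b = -0.4
Eliminate b (×75 and ×175, subtract): 29250·a = 55.00 → a = ∂h/∂x = +0.001880
Back-substitute: b = ∂h/∂y = -0.002701.
Head at (481986, 3166357) = 265.7 + (+0.001880)·(-260) + (-0.002701)·(400) = 264.13 m.
That is lower than the 265.3 m at 3, so the point is downgradient.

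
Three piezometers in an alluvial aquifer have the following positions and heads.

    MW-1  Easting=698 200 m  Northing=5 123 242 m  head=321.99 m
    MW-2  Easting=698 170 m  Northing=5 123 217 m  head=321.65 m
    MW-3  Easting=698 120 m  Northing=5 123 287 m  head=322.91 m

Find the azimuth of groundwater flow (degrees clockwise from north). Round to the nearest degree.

Differences from MW-1: to MW-2 (Δx, Δy, Δh) = (-30, -25, -0.34); to MW-3 = (-80, 45, +0.92).
Solve a·Δx + b·Δy = Δh: det = (-30)·45 − (-80)·(-25) = -3350.
∂h/∂x = [(-0.34)·45 − (+0.92)·(-25)] / -3350 = -0.002299
∂h/∂y = [(-30)·(+0.92) − (-80)·(-0.34)] / -3350 = +0.01636
Flow direction (−∇h) has components (+0.002299 E, -0.01636 N).
Azimuth = atan2(E, N) = atan2(+0.002299, -0.01636) = 172.0° ≈ 172°.

172°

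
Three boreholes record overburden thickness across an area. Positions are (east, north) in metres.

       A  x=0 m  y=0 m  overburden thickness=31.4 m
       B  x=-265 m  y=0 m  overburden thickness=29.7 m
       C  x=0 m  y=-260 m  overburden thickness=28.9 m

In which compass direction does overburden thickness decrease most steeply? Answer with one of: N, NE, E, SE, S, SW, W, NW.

∂d/∂x = (29.7 − 31.4) / (-265 − 0) = +0.006415
∂d/∂y = (28.9 − 31.4) / (-260 − 0) = +0.009615
Steepest decrease is along −∇f = (-0.006415 E, -0.009615 N) → southwest.

SW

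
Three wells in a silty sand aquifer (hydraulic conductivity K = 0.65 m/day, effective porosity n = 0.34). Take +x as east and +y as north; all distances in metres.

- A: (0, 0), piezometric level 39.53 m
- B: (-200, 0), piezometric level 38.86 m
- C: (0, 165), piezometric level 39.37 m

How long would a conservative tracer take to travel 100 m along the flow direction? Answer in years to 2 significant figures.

∂h/∂x = (38.86 − 39.53) / (-200 − 0) = +0.003350
∂h/∂y = (39.37 − 39.53) / (165 − 0) = -0.0009697
|∇h| = √(0.003350² + -0.0009697²) = 0.003488
Seepage velocity v = K·i/n = 0.65 × 0.003488 / 0.34 = 0.006668 m/day.
t = 100 / 0.006668 = 1.5e+04 days = 41.1 years.

41 years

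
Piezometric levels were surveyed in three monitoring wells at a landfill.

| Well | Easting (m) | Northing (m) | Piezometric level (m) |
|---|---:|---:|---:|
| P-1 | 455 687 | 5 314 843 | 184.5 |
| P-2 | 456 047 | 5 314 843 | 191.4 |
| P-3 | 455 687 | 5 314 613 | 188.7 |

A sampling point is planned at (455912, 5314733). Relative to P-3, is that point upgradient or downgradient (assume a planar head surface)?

∂h/∂x = (191.4 − 184.5) / (456047 − 455687) = +0.01917
∂h/∂y = (188.7 − 184.5) / (5314613 − 5314843) = -0.01826
Head at (455912, 5314733) = 184.5 + (+0.01917)·(225) + (-0.01826)·(-110) = 190.82 m.
That is higher than the 188.7 m at P-3, so the point is upgradient.

upgradient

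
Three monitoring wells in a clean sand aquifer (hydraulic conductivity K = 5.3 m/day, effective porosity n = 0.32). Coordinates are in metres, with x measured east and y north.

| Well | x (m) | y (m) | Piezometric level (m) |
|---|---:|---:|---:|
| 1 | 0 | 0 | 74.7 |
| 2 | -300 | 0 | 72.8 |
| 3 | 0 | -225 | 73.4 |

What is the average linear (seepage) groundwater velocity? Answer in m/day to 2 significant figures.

∂h/∂x = (72.8 − 74.7) / (-300 − 0) = +0.006333
∂h/∂y = (73.4 − 74.7) / (-225 − 0) = +0.005778
|∇h| = √(0.006333² + 0.005778²) = 0.008573
Seepage velocity v = K·i/n = 5.3 × 0.008573 / 0.32 = 0.142 m/day.

0.14 m/day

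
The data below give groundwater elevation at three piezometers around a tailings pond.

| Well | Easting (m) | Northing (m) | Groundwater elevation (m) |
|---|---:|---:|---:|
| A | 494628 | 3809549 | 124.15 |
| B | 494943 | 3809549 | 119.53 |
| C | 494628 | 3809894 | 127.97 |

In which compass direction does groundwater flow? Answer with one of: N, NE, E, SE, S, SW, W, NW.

∂h/∂x = (119.53 − 124.15) / (494943 − 494628) = -0.01467
∂h/∂y = (127.97 − 124.15) / (3809894 − 3809549) = +0.01107
Flow = −∇h = (+0.01467 east, -0.01107 north), which points southeast.

SE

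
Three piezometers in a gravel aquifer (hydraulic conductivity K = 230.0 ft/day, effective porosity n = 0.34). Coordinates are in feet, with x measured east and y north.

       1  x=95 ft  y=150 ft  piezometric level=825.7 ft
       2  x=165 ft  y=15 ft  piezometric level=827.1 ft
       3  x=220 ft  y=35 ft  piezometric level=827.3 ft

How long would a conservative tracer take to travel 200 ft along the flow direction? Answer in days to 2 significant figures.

31 days

With h = a·x + b·y + c and 1 as origin, the differences give:
  70·a + (-135)·b = +1.4
  125·a + (-115)·b = +1.6
Eliminate b (×(-115) and ×(-135), subtract): 8825·a = 55.00 → a = ∂h/∂x = +0.006232
Back-substitute: b = ∂h/∂y = -0.007139.
|∇h| = √(0.006232² + -0.007139²) = 0.009476
Seepage velocity v = K·i/n = 230.0 × 0.009476 / 0.34 = 6.41 ft/day.
t = 200 / 6.41 = 31.2 days.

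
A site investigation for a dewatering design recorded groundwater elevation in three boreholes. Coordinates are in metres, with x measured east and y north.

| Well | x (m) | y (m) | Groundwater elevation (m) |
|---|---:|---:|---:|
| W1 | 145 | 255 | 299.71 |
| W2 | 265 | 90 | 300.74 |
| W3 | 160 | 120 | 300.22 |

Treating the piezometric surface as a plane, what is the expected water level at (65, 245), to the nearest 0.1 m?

299.4 m

Differences from W1: to W2 (Δx, Δy, Δh) = (120, -165, +1.03); to W3 = (15, -135, +0.51).
Determinant of the coordinate differences = 120·(-135) − 15·(-165) = -13725.
∂h/∂x = [(+1.03)·(-135) − (+0.51)·(-165)] / -13725 = +0.004000
∂h/∂y = [120·(+0.51) − 15·(+1.03)] / -13725 = -0.003333
h(65, 245) = 299.71 + (+0.004000)·(-80) + (-0.003333)·(-10) = 299.71 -0.320 +0.033 = 299.423 m.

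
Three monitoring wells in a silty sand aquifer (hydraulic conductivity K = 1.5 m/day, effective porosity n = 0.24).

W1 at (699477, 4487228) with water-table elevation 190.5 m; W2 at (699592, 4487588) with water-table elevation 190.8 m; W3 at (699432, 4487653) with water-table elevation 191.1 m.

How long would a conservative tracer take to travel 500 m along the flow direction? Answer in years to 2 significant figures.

120 years

With h = a·x + b·y + c and W1 as origin, the differences give:
  115·a + 360·b = +0.3
  (-45)·a + 425·b = +0.6
Eliminate b (×425 and ×360, subtract): 65075·a = -88.50 → a = ∂h/∂x = -0.001360
Back-substitute: b = ∂h/∂y = +0.001268.
|∇h| = √(-0.001360² + 0.001268²) = 0.001859
Seepage velocity v = K·i/n = 1.5 × 0.001859 / 0.24 = 0.01162 m/day.
t = 500 / 0.01162 = 4.303e+04 days = 118 years.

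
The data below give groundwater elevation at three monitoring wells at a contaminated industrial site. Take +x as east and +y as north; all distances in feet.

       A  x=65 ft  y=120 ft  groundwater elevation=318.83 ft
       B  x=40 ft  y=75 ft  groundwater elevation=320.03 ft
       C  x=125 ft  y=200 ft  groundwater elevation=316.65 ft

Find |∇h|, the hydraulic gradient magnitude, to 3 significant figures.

0.0252

Differences from A: to B (Δx, Δy, Δh) = (-25, -45, +1.20); to C = (60, 80, -2.18).
Solve a·Δx + b·Δy = Δh: det = (-25)·80 − 60·(-45) = 700.
∂h/∂x = [(+1.20)·80 − (-2.18)·(-45)] / 700 = -0.003000
∂h/∂y = [(-25)·(-2.18) − 60·(+1.20)] / 700 = -0.02500
|∇h| = √(-0.003000² + -0.02500²) = 0.02518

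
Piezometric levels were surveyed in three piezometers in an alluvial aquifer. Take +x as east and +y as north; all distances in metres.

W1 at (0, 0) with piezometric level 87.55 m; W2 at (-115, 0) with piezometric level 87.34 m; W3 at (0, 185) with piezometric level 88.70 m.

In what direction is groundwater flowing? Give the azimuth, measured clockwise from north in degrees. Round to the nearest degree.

196°

∂h/∂x = (87.34 − 87.55) / (-115 − 0) = +0.001826
∂h/∂y = (88.70 − 87.55) / (185 − 0) = +0.006216
Flow direction (−∇h) has components (-0.001826 E, -0.006216 N).
Azimuth = atan2(E, N) = atan2(-0.001826, -0.006216) = 196.4° ≈ 196°.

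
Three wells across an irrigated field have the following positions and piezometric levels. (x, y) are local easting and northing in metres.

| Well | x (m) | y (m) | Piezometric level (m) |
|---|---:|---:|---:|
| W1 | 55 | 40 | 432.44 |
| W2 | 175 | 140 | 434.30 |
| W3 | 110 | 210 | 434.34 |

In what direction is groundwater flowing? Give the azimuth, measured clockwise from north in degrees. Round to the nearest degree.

225°

Differences from W1: to W2 (Δx, Δy, Δh) = (120, 100, +1.86); to W3 = (55, 170, +1.90).
Determinant of the coordinate differences = 120·170 − 55·100 = 14900.
∂h/∂x = [(+1.86)·170 − (+1.90)·100] / 14900 = +0.008470
∂h/∂y = [120·(+1.90) − 55·(+1.86)] / 14900 = +0.008436
Flow direction (−∇h) has components (-0.008470 E, -0.008436 N).
Azimuth = atan2(E, N) = atan2(-0.008470, -0.008436) = 225.1° ≈ 225°.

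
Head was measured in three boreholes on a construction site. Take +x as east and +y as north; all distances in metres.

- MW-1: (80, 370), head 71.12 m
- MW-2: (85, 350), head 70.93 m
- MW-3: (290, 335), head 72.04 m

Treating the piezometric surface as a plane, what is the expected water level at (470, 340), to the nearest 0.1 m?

With h = a·x + b·y + c and MW-1 as origin, the differences give:
  5·a + (-20)·b = -0.19
  210·a + (-35)·b = +0.92
Eliminate b (×(-35) and ×(-20), subtract): 4025·a = 25.050 → a = ∂h/∂x = +0.006224
Back-substitute: b = ∂h/∂y = +0.01106.
h(470, 340) = 71.12 + (+0.006224)·(390) + (+0.01106)·(-30) = 71.12 +2.427 -0.332 = 73.216 m.

73.2 m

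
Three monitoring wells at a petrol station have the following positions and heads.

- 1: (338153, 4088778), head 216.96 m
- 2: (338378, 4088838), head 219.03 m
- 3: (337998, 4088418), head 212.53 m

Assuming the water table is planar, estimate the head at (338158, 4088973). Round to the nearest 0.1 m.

Three-point gradient (reference 1): Δ to 2 = (225, 60, +2.07), Δ to 3 = (-155, -360, -4.43).
∂h/∂x = +0.006686, ∂h/∂y = +0.009427 (det = -71700).
h(338158, 4088973) = 216.96 + (+0.006686)·(5) + (+0.009427)·(195) = 216.96 +0.033 +1.838 = 218.832 m.

218.8 m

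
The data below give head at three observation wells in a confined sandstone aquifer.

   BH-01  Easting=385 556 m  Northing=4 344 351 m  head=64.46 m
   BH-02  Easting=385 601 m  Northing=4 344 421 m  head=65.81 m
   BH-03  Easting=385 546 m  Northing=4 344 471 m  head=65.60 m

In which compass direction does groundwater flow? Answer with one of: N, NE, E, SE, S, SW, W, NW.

SW

With h = a·x + b·y + c and BH-01 as origin, the differences give:
  45·a + 70·b = +1.35
  (-10)·a + 120·b = +1.14
Eliminate b (×120 and ×70, subtract): 6100·a = 82.200 → a = ∂h/∂x = +0.01348
Back-substitute: b = ∂h/∂y = +0.01062.
Flow = −∇h = (-0.01348 east, -0.01062 north), which points southwest.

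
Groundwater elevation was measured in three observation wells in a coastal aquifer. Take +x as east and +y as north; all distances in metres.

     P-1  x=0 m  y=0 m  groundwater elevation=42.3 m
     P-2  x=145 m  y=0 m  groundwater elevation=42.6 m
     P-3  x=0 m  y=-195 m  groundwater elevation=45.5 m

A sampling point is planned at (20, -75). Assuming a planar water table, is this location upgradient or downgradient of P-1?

∂h/∂x = (42.6 − 42.3) / (145 − 0) = +0.002069
∂h/∂y = (45.5 − 42.3) / (-195 − 0) = -0.01641
Head at (20, -75) = 42.3 + (+0.002069)·(20) + (-0.01641)·(-75) = 43.57 m.
That is higher than the 42.3 m at P-1, so the point is upgradient.

upgradient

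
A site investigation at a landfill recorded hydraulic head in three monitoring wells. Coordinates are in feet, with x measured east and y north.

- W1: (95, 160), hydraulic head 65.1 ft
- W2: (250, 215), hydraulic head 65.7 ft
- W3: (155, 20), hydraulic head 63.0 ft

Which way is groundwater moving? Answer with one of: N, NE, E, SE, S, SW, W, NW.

Differences from W1: to W2 (Δx, Δy, Δh) = (155, 55, +0.6); to W3 = (60, -140, -2.1).
Determinant of the coordinate differences = 155·(-140) − 60·55 = -25000.
∂h/∂x = [(+0.6)·(-140) − (-2.1)·55] / -25000 = -0.001260
∂h/∂y = [155·(-2.1) − 60·(+0.6)] / -25000 = +0.01446
Flow = −∇h = (+0.001260 east, -0.01446 north), which points south.

S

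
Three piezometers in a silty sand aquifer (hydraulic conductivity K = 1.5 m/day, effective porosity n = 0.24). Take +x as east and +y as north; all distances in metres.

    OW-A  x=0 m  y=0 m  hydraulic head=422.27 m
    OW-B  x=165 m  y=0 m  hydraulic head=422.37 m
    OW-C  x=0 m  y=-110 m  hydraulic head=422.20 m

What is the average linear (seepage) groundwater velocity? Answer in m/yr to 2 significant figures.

∂h/∂x = (422.37 − 422.27) / (165 − 0) = +0.0006061
∂h/∂y = (422.20 − 422.27) / (-110 − 0) = +0.0006364
|∇h| = √(0.0006061² + 0.0006364²) = 0.0008788
Seepage velocity v = K·i/n = 1.5 × 0.0008788 / 0.24 = 0.005493 m/day = 2.006 m/yr.

2.0 m/yr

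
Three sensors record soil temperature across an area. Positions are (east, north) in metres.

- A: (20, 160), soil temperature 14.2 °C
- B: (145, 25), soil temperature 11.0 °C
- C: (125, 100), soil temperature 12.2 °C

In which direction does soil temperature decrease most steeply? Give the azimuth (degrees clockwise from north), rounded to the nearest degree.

Three-point gradient (reference A): Δ to B = (125, -135, -3.2), Δ to C = (105, -60, -2.0).
∂T/∂x = -0.01169, ∂T/∂y = +0.01288 (det = 6675).
Steepest decrease is along −∇f: components (+0.01169 E, -0.01288 N).
Azimuth = atan2(+0.01169, -0.01288) = 137.8° ≈ 138°.

138°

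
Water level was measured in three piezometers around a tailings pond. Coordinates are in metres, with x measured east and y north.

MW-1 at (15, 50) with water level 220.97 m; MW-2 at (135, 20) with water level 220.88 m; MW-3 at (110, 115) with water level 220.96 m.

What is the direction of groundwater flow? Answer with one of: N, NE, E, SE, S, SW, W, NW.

Three-point gradient (reference MW-1): Δ to MW-2 = (120, -30, -0.09), Δ to MW-3 = (95, 65, -0.01).
∂h/∂x = -0.0005775, ∂h/∂y = +0.0006901 (det = 10650).
Flow = −∇h = (+0.0005775 east, -0.0006901 north), which points southeast.

SE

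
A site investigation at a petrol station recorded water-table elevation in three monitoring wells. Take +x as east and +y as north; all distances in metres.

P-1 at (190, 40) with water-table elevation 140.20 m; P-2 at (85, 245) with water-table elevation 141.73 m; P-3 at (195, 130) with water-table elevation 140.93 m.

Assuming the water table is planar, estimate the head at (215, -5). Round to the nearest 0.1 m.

Taking P-1 as reference: P-2−P-1 = (-105, 205, +1.53); P-3−P-1 = (5, 90, +0.73).
Determinant of the coordinate differences = (-105)·90 − 5·205 = -10475.
∂h/∂x = [(+1.53)·90 − (+0.73)·205] / -10475 = +0.001141
∂h/∂y = [(-105)·(+0.73) − 5·(+1.53)] / -10475 = +0.008048
h(215, -5) = 140.20 + (+0.001141)·(25) + (+0.008048)·(-45) = 140.20 +0.029 -0.362 = 139.866 m.

139.9 m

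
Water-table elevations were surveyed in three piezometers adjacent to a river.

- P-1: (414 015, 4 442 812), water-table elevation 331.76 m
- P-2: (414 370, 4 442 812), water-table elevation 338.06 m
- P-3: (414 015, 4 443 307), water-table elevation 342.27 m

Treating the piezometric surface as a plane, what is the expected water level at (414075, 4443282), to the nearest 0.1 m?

∂h/∂x = (338.06 − 331.76) / (414370 − 414015) = +0.01775
∂h/∂y = (342.27 − 331.76) / (4443307 − 4442812) = +0.02123
h(414075, 4443282) = 331.76 + (+0.01775)·(60) + (+0.02123)·(470) = 331.76 +1.065 +9.979 = 342.804 m.

342.8 m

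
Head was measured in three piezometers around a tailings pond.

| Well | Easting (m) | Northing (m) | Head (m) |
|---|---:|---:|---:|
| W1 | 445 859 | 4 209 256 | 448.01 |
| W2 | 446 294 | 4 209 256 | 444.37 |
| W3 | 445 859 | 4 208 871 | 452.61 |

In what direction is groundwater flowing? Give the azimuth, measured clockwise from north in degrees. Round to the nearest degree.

∂h/∂x = (444.37 − 448.01) / (446294 − 445859) = -0.008368
∂h/∂y = (452.61 − 448.01) / (4208871 − 4209256) = -0.01195
Flow direction (−∇h) has components (+0.008368 E, +0.01195 N).
Azimuth = atan2(E, N) = atan2(+0.008368, +0.01195) = 35.0° ≈ 035°.

035°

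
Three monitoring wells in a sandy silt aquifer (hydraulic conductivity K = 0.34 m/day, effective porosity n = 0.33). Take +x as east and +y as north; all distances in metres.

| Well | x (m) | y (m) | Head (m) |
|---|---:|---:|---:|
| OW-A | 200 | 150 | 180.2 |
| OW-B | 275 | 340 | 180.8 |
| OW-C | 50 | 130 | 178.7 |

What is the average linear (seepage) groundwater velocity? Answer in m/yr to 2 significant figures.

3.8 m/yr

Taking OW-A as reference: OW-B−OW-A = (75, 190, +0.6); OW-C−OW-A = (-150, -20, -1.5).
Determinant of the coordinate differences = 75·(-20) − (-150)·190 = 27000.
∂h/∂x = [(+0.6)·(-20) − (-1.5)·190] / 27000 = +0.01011
∂h/∂y = [75·(-1.5) − (-150)·(+0.6)] / 27000 = -0.0008333
|∇h| = √(0.01011² + -0.0008333²) = 0.01014
Seepage velocity v = K·i/n = 0.34 × 0.01014 / 0.33 = 0.01045 m/day = 3.817 m/yr.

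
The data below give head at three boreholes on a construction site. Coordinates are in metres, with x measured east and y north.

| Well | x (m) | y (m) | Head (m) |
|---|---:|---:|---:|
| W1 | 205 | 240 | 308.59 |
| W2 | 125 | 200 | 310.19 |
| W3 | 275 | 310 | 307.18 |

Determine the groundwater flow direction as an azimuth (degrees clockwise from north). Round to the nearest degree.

089°

With h = a·x + b·y + c and W1 as origin, the differences give:
  (-80)·a + (-40)·b = +1.60
  70·a + 70·b = -1.41
Eliminate b (×70 and ×(-40), subtract): -2800·a = 55.600 → a = ∂h/∂x = -0.01986
Back-substitute: b = ∂h/∂y = -0.0002857.
Flow direction (−∇h) has components (+0.01986 E, +0.0002857 N).
Azimuth = atan2(E, N) = atan2(+0.01986, +0.0002857) = 89.2° ≈ 089°.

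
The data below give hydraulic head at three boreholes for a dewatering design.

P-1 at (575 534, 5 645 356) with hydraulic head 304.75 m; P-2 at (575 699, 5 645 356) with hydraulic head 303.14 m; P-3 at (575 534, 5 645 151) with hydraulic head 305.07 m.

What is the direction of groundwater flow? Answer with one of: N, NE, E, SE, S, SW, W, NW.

∂h/∂x = (303.14 − 304.75) / (575699 − 575534) = -0.009758
∂h/∂y = (305.07 − 304.75) / (5645151 − 5645356) = -0.001561
Flow = −∇h = (+0.009758 east, +0.001561 north), which points east.

E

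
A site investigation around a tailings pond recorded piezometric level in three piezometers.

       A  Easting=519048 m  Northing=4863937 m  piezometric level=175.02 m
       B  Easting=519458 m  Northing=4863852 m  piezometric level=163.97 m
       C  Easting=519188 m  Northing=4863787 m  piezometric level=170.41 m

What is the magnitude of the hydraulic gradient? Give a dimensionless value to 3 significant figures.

0.0264

Three-point gradient (reference A): Δ to B = (410, -85, -11.05), Δ to C = (140, -150, -4.61).
∂h/∂x = -0.02552, ∂h/∂y = +0.006917 (det = -49600).
|∇h| = √(-0.02552² + 0.006917²) = 0.02644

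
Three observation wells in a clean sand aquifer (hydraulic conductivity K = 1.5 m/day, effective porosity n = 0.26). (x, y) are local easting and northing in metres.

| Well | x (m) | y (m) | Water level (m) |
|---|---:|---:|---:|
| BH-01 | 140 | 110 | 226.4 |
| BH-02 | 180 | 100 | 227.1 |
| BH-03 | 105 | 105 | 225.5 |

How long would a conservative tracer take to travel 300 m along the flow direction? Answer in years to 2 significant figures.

4.6 years

With h = a·x + b·y + c and BH-01 as origin, the differences give:
  40·a + (-10)·b = +0.7
  (-35)·a + (-5)·b = -0.9
Eliminate b (×(-5) and ×(-10), subtract): -550·a = -12.50 → a = ∂h/∂x = +0.02273
Back-substitute: b = ∂h/∂y = +0.02091.
|∇h| = √(0.02273² + 0.02091²) = 0.03088
Seepage velocity v = K·i/n = 1.5 × 0.03088 / 0.26 = 0.1782 m/day.
t = 300 / 0.1782 = 1684 days = 4.61 years.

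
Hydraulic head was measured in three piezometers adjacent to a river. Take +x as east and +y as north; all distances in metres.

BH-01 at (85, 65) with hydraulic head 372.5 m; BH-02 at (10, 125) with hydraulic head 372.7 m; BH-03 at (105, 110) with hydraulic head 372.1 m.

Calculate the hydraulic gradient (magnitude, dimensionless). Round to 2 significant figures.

0.0092

Differences from BH-01: to BH-02 (Δx, Δy, Δh) = (-75, 60, +0.2); to BH-03 = (20, 45, -0.4).
Determinant of the coordinate differences = (-75)·45 − 20·60 = -4575.
∂h/∂x = [(+0.2)·45 − (-0.4)·60] / -4575 = -0.007213
∂h/∂y = [(-75)·(-0.4) − 20·(+0.2)] / -4575 = -0.005683
|∇h| = √(-0.007213² + -0.005683²) = 0.009183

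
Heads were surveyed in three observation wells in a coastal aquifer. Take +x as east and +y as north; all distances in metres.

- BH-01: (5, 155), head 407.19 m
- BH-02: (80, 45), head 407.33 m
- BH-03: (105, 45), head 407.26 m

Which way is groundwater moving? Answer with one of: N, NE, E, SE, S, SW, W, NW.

NE

Taking BH-01 as reference: BH-02−BH-01 = (75, -110, +0.14); BH-03−BH-01 = (100, -110, +0.07).
Solve a·Δx + b·Δy = Δh: det = 75·(-110) − 100·(-110) = 2750.
∂h/∂x = [(+0.14)·(-110) − (+0.07)·(-110)] / 2750 = -0.002800
∂h/∂y = [75·(+0.07) − 100·(+0.14)] / 2750 = -0.003182
Flow = −∇h = (+0.002800 east, +0.003182 north), which points northeast.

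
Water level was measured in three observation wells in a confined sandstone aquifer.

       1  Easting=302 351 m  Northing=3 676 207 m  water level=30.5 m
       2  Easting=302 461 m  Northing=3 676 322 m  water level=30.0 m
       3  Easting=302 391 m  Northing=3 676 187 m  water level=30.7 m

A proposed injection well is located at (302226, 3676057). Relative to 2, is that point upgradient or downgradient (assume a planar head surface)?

upgradient

With h = a·x + b·y + c and 1 as origin, the differences give:
  110·a + 115·b = -0.5
  40·a + (-20)·b = +0.2
Eliminate b (×(-20) and ×115, subtract): -6800·a = -13.00 → a = ∂h/∂x = +0.001912
Back-substitute: b = ∂h/∂y = -0.006176.
Head at (302226, 3676057) = 30.5 + (+0.001912)·(-125) + (-0.006176)·(-150) = 31.19 m.
That is higher than the 30.0 m at 2, so the point is upgradient.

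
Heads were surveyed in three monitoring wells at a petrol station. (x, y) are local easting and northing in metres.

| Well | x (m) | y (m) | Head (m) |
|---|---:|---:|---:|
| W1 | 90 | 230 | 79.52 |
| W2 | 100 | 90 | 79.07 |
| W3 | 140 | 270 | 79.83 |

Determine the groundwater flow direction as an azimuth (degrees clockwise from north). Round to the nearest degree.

Differences from W1: to W2 (Δx, Δy, Δh) = (10, -140, -0.45); to W3 = (50, 40, +0.31).
Determinant of the coordinate differences = 10·40 − 50·(-140) = 7400.
∂h/∂x = [(-0.45)·40 − (+0.31)·(-140)] / 7400 = +0.003432
∂h/∂y = [10·(+0.31) − 50·(-0.45)] / 7400 = +0.003459
Flow direction (−∇h) has components (-0.003432 E, -0.003459 N).
Azimuth = atan2(E, N) = atan2(-0.003432, -0.003459) = 224.8° ≈ 225°.

225°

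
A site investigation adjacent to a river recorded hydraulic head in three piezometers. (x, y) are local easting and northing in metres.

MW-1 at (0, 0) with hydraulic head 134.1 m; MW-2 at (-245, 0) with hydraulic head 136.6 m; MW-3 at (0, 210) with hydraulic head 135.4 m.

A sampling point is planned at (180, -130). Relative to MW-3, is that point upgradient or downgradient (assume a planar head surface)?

downgradient

∂h/∂x = (136.6 − 134.1) / (-245 − 0) = -0.01020
∂h/∂y = (135.4 − 134.1) / (210 − 0) = +0.006190
Head at (180, -130) = 134.1 + (-0.01020)·(180) + (+0.006190)·(-130) = 131.46 m.
That is lower than the 135.4 m at MW-3, so the point is downgradient.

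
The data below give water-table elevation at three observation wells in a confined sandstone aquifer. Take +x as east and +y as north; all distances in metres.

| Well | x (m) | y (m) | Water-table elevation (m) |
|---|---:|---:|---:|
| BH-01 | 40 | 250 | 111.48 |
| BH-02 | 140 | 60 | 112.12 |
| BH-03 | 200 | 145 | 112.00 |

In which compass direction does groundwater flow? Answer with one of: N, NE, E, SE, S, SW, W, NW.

NW

Differences from BH-01: to BH-02 (Δx, Δy, Δh) = (100, -190, +0.64); to BH-03 = (160, -105, +0.52).
Determinant of the coordinate differences = 100·(-105) − 160·(-190) = 19900.
∂h/∂x = [(+0.64)·(-105) − (+0.52)·(-190)] / 19900 = +0.001588
∂h/∂y = [100·(+0.52) − 160·(+0.64)] / 19900 = -0.002533
Flow = −∇h = (-0.001588 east, +0.002533 north), which points northwest.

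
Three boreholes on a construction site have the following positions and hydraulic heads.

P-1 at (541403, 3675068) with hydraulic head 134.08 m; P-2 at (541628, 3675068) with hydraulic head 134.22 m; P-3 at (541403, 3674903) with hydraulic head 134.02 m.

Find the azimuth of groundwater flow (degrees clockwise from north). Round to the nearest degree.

∂h/∂x = (134.22 − 134.08) / (541628 − 541403) = +0.0006222
∂h/∂y = (134.02 − 134.08) / (3674903 − 3675068) = +0.0003636
Flow direction (−∇h) has components (-0.0006222 E, -0.0003636 N).
Azimuth = atan2(E, N) = atan2(-0.0006222, -0.0003636) = 239.7° ≈ 240°.

240°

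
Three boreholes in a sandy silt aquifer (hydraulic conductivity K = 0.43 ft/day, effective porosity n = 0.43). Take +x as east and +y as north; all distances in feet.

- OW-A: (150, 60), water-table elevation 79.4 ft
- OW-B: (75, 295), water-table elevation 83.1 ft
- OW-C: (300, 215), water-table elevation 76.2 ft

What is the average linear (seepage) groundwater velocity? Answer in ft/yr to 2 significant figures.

Taking OW-A as reference: OW-B−OW-A = (-75, 235, +3.7); OW-C−OW-A = (150, 155, -3.2).
Solve a·Δx + b·Δy = Δh: det = (-75)·155 − 150·235 = -46875.
∂h/∂x = [(+3.7)·155 − (-3.2)·235] / -46875 = -0.02828
∂h/∂y = [(-75)·(-3.2) − 150·(+3.7)] / -46875 = +0.006720
|∇h| = √(-0.02828² + 0.006720²) = 0.02907
Seepage velocity v = K·i/n = 0.43 × 0.02907 / 0.43 = 0.02907 ft/day = 10.62 ft/yr.

11 ft/yr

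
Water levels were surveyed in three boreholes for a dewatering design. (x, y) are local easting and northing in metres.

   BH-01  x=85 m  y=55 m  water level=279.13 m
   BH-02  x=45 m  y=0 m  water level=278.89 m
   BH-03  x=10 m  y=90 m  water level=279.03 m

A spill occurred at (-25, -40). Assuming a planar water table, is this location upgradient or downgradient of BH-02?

downgradient

Differences from BH-01: to BH-02 (Δx, Δy, Δh) = (-40, -55, -0.24); to BH-03 = (-75, 35, -0.10).
Solve a·Δx + b·Δy = Δh: det = (-40)·35 − (-75)·(-55) = -5525.
∂h/∂x = [(-0.24)·35 − (-0.10)·(-55)] / -5525 = +0.002516
∂h/∂y = [(-40)·(-0.10) − (-75)·(-0.24)] / -5525 = +0.002534
Head at (-25, -40) = 279.13 + (+0.002516)·(-110) + (+0.002534)·(-95) = 278.61 m.
That is lower than the 278.89 m at BH-02, so the point is downgradient.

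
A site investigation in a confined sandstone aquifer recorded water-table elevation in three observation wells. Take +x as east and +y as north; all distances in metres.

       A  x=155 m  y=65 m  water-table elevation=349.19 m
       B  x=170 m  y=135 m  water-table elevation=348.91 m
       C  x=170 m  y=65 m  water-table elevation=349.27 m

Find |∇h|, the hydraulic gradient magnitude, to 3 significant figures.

Three-point gradient (reference A): Δ to B = (15, 70, -0.28), Δ to C = (15, 0, +0.08).
∂h/∂x = +0.005333, ∂h/∂y = -0.005143 (det = -1050).
|∇h| = √(0.005333² + -0.005143²) = 0.007409

0.00741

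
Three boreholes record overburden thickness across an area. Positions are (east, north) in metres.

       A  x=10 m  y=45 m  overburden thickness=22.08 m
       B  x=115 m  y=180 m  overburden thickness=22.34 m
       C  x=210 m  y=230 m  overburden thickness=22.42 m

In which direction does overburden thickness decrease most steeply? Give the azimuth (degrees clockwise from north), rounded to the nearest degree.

Differences from A: to B (Δx, Δy, Δh) = (105, 135, +0.26); to C = (200, 185, +0.34).
Solve a·Δx + b·Δy = Δd: det = 105·185 − 200·135 = -7575.
∂d/∂x = [(+0.26)·185 − (+0.34)·135] / -7575 = -0.0002904
∂d/∂y = [105·(+0.34) − 200·(+0.26)] / -7575 = +0.002152
Steepest decrease is along −∇f: components (+0.0002904 E, -0.002152 N).
Azimuth = atan2(+0.0002904, -0.002152) = 172.3° ≈ 172°.

172°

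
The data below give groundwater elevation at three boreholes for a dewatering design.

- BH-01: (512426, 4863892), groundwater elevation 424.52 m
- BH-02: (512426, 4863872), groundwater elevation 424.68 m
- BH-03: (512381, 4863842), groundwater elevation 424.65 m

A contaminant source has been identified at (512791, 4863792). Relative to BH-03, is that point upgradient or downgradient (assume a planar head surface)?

upgradient

Three-point gradient (reference BH-01): Δ to BH-02 = (0, -20, +0.16), Δ to BH-03 = (-45, -50, +0.13).
∂h/∂x = +0.006000, ∂h/∂y = -0.008000 (det = -900).
Head at (512791, 4863792) = 424.52 + (+0.006000)·(365) + (-0.008000)·(-100) = 427.51 m.
That is higher than the 424.65 m at BH-03, so the point is upgradient.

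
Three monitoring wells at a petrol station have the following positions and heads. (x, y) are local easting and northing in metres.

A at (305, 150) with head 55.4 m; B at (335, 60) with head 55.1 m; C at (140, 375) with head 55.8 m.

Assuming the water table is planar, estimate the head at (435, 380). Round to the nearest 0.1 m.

57.0 m

With h = a·x + b·y + c and A as origin, the differences give:
  30·a + (-90)·b = -0.3
  (-165)·a + 225·b = +0.4
Eliminate b (×225 and ×(-90), subtract): -8100·a = -31.50 → a = ∂h/∂x = +0.003889
Back-substitute: b = ∂h/∂y = +0.004630.
h(435, 380) = 55.4 + (+0.003889)·(130) + (+0.004630)·(230) = 55.4 +0.506 +1.065 = 56.970 m.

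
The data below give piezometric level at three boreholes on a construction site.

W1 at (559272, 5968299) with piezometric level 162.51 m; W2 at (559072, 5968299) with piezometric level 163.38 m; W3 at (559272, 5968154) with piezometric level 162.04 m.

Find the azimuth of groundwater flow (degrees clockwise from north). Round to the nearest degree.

∂h/∂x = (163.38 − 162.51) / (559072 − 559272) = -0.004350
∂h/∂y = (162.04 − 162.51) / (5968154 − 5968299) = +0.003241
Flow direction (−∇h) has components (+0.004350 E, -0.003241 N).
Azimuth = atan2(E, N) = atan2(+0.004350, -0.003241) = 126.7° ≈ 127°.

127°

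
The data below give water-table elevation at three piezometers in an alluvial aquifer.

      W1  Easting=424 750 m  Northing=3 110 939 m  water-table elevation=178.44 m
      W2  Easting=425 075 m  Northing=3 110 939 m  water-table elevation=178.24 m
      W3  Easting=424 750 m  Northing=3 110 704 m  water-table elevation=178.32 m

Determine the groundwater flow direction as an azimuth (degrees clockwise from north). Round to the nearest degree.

130°

∂h/∂x = (178.24 − 178.44) / (425075 − 424750) = -0.0006154
∂h/∂y = (178.32 − 178.44) / (3110704 − 3110939) = +0.0005106
Flow direction (−∇h) has components (+0.0006154 E, -0.0005106 N).
Azimuth = atan2(E, N) = atan2(+0.0006154, -0.0005106) = 129.7° ≈ 130°.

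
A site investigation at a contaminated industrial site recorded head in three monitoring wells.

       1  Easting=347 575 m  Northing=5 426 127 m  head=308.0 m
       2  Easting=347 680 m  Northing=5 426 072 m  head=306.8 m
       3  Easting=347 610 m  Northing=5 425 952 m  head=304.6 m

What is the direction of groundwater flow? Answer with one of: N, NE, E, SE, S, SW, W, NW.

S

Taking 1 as reference: 2−1 = (105, -55, -1.2); 3−1 = (35, -175, -3.4).
Solve a·Δx + b·Δy = Δh: det = 105·(-175) − 35·(-55) = -16450.
∂h/∂x = [(-1.2)·(-175) − (-3.4)·(-55)] / -16450 = -0.001398
∂h/∂y = [105·(-3.4) − 35·(-1.2)] / -16450 = +0.01915
Flow = −∇h = (+0.001398 east, -0.01915 north), which points south.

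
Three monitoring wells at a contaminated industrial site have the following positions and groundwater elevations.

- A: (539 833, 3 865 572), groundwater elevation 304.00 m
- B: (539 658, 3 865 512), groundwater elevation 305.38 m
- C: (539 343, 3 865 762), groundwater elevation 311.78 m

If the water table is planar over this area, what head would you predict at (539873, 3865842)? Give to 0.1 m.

Differences from A: to B (Δx, Δy, Δh) = (-175, -60, +1.38); to C = (-490, 190, +7.78).
Determinant of the coordinate differences = (-175)·190 − (-490)·(-60) = -62650.
∂h/∂x = [(+1.38)·190 − (+7.78)·(-60)] / -62650 = -0.01164
∂h/∂y = [(-175)·(+7.78) − (-490)·(+1.38)] / -62650 = +0.01094
h(539873, 3865842) = 304.00 + (-0.01164)·(40) + (+0.01094)·(270) = 304.00 -0.465 +2.953 = 306.488 m.

306.5 m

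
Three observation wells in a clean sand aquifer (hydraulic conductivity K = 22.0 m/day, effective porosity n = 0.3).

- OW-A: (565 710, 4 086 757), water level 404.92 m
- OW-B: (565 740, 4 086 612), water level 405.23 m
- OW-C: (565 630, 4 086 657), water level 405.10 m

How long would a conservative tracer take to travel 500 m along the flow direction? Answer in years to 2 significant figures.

8.9 years

Taking OW-A as reference: OW-B−OW-A = (30, -145, +0.31); OW-C−OW-A = (-80, -100, +0.18).
Determinant of the coordinate differences = 30·(-100) − (-80)·(-145) = -14600.
∂h/∂x = [(+0.31)·(-100) − (+0.18)·(-145)] / -14600 = +0.0003356
∂h/∂y = [30·(+0.18) − (-80)·(+0.31)] / -14600 = -0.002068
|∇h| = √(0.0003356² + -0.002068²) = 0.002095
Seepage velocity v = K·i/n = 22.0 × 0.002095 / 0.3 = 0.1536 m/day.
t = 500 / 0.1536 = 3255 days = 8.91 years.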